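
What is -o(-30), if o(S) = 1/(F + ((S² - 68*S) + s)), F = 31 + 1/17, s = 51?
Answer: -17/51375 ≈ -0.00033090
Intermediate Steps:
F = 528/17 (F = 31 + 1/17 = 528/17 ≈ 31.059)
o(S) = 1/(1395/17 + S² - 68*S) (o(S) = 1/(528/17 + ((S² - 68*S) + 51)) = 1/(528/17 + (51 + S² - 68*S)) = 1/(1395/17 + S² - 68*S))
-o(-30) = -17/(1395 - 1156*(-30) + 17*(-30)²) = -17/(1395 + 34680 + 17*900) = -17/(1395 + 34680 + 15300) = -17/51375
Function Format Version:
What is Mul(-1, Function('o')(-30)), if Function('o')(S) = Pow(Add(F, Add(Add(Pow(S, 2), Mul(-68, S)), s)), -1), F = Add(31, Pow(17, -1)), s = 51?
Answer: Rational(-17, 51375) ≈ -0.00033090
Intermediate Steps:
F = Rational(528, 17) (F = Add(31, Rational(1, 17)) = Rational(528, 17) ≈ 31.059)
Function('o')(S) = Pow(Add(Rational(1395, 17), Pow(S, 2), Mul(-68, S)), -1) (Function('o')(S) = Pow(Add(Rational(528, 17), Add(Add(Pow(S, 2), Mul(-68, S)), 51)), -1) = Pow(Add(Rational(528, 17), Add(51, Pow(S, 2), Mul(-68, S))), -1) = Pow(Add(Rational(1395, 17), Pow(S, 2), Mul(-68, S)), -1))
Mul(-1, Function('o')(-30)) = Mul(-1, Mul(17, Pow(Add(1395, Mul(-1156, -30), Mul(17, Pow(-30, 2))), -1))) = Mul(-1, Mul(17, Pow(Add(1395, 34680, Mul(17, 900)), -1))) = Mul(-1, Mul(17, Pow(Add(1395, 34680, 15300), -1))) = Mul(-1, Mul(17, Pow(51375, -1))) = Mul(-1, Mul(17, Rational(1, 51375))) = Mul(-1, Rational(17, 51375)) = Rational(-17, 51375)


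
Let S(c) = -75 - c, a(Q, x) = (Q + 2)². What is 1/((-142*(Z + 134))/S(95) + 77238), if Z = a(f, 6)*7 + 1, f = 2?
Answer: 85/6582767 ≈ 1.2912e-5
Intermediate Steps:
a(Q, x) = (2 + Q)²
Z = 113 (Z = (2 + 2)²*7 + 1 = 4²*7 + 1 = 16*7 + 1 = 112 + 1 = 113)
1/((-142*(Z + 134))/S(95) + 77238) = 1/((-142*(113 + 134))/(-75 - 1*95) + 77238) = 1/((-142*247)/(-75 - 95) + 77238) = 1/(-35074/(-170) + 77238) = 1/(-35074*(-1/170) + 77238) = 1/(17537/85 + 77238) = 1/(6582767/85) = 85/6582767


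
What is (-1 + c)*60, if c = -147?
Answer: -8880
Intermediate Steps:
(-1 + c)*60 = (-1 - 147)*60 = -148*60 = -8880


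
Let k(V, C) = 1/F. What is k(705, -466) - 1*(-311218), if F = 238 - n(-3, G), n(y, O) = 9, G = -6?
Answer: 71268923/229 ≈ 3.1122e+5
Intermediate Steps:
F = 229 (F = 238 - 1*9 = 238 - 9 = 229)
k(V, C) = 1/229
k(705, -466) - 1*(-311218) = 1/229 - 1*(-311218) = 1/229 + 311218 = 71268923/229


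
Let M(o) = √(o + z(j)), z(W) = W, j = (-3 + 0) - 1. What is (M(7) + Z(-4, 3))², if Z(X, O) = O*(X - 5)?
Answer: (27 - √3)² ≈ 638.47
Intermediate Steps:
j = -4 (j = -3 - 1 = -4)
Z(X, O) = O*(-5 + X)
M(o) = √(-4 + o) (M(o) = √(o - 4) = √(-4 + o))
(M(7) + Z(-4, 3))² = (√(-4 + 7) + 3*(-5 - 4))² = (√3 + 3*(-9))² = (√3 - 27)² = (-27 + √3)²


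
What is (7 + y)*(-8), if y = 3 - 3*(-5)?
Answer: -200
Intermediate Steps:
y = 18 (y = 3 + 15 = 18)
(7 + y)*(-8) = (7 + 18)*(-8) = 25*(-8) = -200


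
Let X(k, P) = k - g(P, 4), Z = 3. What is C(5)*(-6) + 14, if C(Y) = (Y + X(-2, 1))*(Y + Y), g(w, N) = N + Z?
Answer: 254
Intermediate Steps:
g(w, N) = 3 + N (g(w, N) = N + 3 = 3 + N)
X(k, P) = -7 + k (X(k, P) = k - (3 + 4) = k - 1*7 = k - 7 = -7 + k)
C(Y) = 2*Y*(-9 + Y) (C(Y) = (Y + (-7 - 2))*(Y + Y) = (Y - 9)*(2*Y) = (-9 + Y)*(2*Y) = 2*Y*(-9 + Y))
C(5)*(-6) + 14 = (2*5*(-9 + 5))*(-6) + 14 = (2*5*(-4))*(-6) + 14 = -40*(-6) + 14 = 240 + 14 = 254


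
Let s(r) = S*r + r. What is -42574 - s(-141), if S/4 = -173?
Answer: -140005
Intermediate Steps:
S = -692 (S = 4*(-173) = -692)
s(r) = -691*r (s(r) = -692*r + r = -691*r)
-42574 - s(-141) = -42574 - (-691)*(-141) = -42574 - 1*97431 = -42574 - 97431 = -140005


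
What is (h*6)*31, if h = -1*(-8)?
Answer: 1488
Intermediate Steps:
h = 8
(h*6)*31 = (8*6)*31 = 48*31 = 1488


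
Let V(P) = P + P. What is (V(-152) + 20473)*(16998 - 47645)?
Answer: -618119343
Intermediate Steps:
V(P) = 2*P
(V(-152) + 20473)*(16998 - 47645) = (2*(-152) + 20473)*(16998 - 47645) = (-304 + 20473)*(-30647) = 20169*(-30647) = -618119343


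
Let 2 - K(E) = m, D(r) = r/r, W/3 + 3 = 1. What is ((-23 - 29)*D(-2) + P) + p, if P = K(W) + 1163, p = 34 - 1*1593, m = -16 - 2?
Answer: -428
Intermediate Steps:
W = -6 (W = -9 + 3*1 = -9 + 3 = -6)
m = -18
D(r) = 1
K(E) = 20 (K(E) = 2 - 1*(-18) = 2 + 18 = 20)
p = -1559 (p = 34 - 1593 = -1559)
P = 1183 (P = 20 + 1163 = 1183)
((-23 - 29)*D(-2) + P) + p = ((-23 - 29)*1 + 1183) - 1559 = (-52*1 + 1183) - 1559 = (-52 + 1183) - 1559 = 1131 - 1559 = -428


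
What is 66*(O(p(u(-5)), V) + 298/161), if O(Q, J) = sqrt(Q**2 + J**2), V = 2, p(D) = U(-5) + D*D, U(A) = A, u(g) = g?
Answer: 19668/161 + 132*sqrt(101) ≈ 1448.7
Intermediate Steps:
p(D) = -5 + D**2 (p(D) = -5 + D*D = -5 + D**2)
O(Q, J) = sqrt(J**2 + Q**2)
66*(O(p(u(-5)), V) + 298/161) = 66*(sqrt(2**2 + (-5 + (-5)**2)**2) + 298/161) = 66*(sqrt(4 + (-5 + 25)**2) + 298*(1/161)) = 66*(sqrt(4 + 20**2) + 298/161) = 66*(sqrt(4 + 400) + 298/161) = 66*(sqrt(404) + 298/161) = 66*(2*sqrt(101) + 298/161) = 66*(298/161 + 2*sqrt(101)) = 19668/161 + 132*sqrt(101)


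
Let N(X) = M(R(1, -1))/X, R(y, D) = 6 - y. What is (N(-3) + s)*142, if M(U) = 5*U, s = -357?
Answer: -155632/3 ≈ -51877.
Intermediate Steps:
N(X) = 25/X (N(X) = (5*(6 - 1*1))/X = (5*(6 - 1))/X = (5*5)/X = 25/X)
(N(-3) + s)*142 = (25/(-3) - 357)*142 = (25*(-1/3) - 357)*142 = (-25/3 - 357)*142 = -1096/3*142 = -155632/3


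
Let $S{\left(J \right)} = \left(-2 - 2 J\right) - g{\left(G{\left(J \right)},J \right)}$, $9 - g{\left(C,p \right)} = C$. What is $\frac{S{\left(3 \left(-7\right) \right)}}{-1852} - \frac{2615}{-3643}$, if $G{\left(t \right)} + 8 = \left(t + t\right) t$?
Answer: $\frac{1546065}{6746836} \approx 0.22915$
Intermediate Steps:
$G{\left(t \right)} = -8 + 2 t^{2}$ ($G{\left(t \right)} = -8 + \left(t + t\right) t = -8 + 2 t t = -8 + 2 t^{2}$)
$g{\left(C,p \right)} = 9 - C$
$S{\left(J \right)} = -19 - 2 J + 2 J^{2}$ ($S{\left(J \right)} = \left(-2 - 2 J\right) - \left(9 - \left(-8 + 2 J^{2}\right)\right) = \left(-2 - 2 J\right) - \left(17 - 2 J^{2}\right) = \left(-2 - 2 J\right) + \left(-17 + 2 J^{2}\right) = -19 - 2 J + 2 J^{2}$)
$\frac{S{\left(3 \left(-7\right) \right)}}{-1852} - \frac{2615}{-3643} = \frac{-19 - 2 \cdot 3 \left(-7\right) + 2 \left(3 \left(-7\right)\right)^{2}}{-1852} - \frac{2615}{-3643} = \left(-19 - -42 + 2 \left(-21\right)^{2}\right) \left(- \frac{1}{1852}\right) - - \frac{2615}{3643} = \left(-19 + 42 + 2 \cdot 441\right) \left(- \frac{1}{1852}\right) + \frac{2615}{3643} = \left(-19 + 42 + 882\right) \left(- \frac{1}{1852}\right) + \frac{2615}{3643} = 905 \left(- \frac{1}{1852}\right) + \frac{2615}{3643} = - \frac{905}{1852} + \frac{2615}{3643} = \frac{1546065}{6746836}$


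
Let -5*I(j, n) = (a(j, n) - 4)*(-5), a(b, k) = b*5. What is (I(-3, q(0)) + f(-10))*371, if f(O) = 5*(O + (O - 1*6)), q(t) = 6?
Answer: -55279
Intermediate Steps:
a(b, k) = 5*b
I(j, n) = -4 + 5*j (I(j, n) = -(5*j - 4)*(-5)/5 = -(-4 + 5*j)*(-5)/5 = -(20 - 25*j)/5 = -4 + 5*j)
f(O) = -30 + 10*O (f(O) = 5*(O + (O - 6)) = 5*(O + (-6 + O)) = 5*(-6 + 2*O) = -30 + 10*O)
(I(-3, q(0)) + f(-10))*371 = ((-4 + 5*(-3)) + (-30 + 10*(-10)))*371 = ((-4 - 15) + (-30 - 100))*371 = (-19 - 130)*371 = -149*371 = -55279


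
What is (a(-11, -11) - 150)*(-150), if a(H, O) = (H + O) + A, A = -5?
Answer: 26550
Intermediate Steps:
a(H, O) = -5 + H + O (a(H, O) = (H + O) - 5 = -5 + H + O)
(a(-11, -11) - 150)*(-150) = ((-5 - 11 - 11) - 150)*(-150) = (-27 - 150)*(-150) = -177*(-150) = 26550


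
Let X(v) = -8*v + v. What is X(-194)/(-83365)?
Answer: -1358/83365 ≈ -0.016290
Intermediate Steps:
X(v) = -7*v
X(-194)/(-83365) = -7*(-194)/(-83365) = 1358*(-1/83365) = -1358/83365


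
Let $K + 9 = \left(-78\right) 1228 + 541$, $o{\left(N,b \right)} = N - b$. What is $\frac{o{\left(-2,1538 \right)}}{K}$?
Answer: $\frac{385}{23813} \approx 0.016168$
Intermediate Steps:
$K = -95252$ ($K = -9 + \left(\left(-78\right) 1228 + 541\right) = -9 + \left(-95784 + 541\right) = -9 - 95243 = -95252$)
$\frac{o{\left(-2,1538 \right)}}{K} = \frac{-2 - 1538}{-95252} = \left(-2 - 1538\right) \left(- \frac{1}{95252}\right) = \left(-1540\right) \left(- \frac{1}{95252}\right) = \frac{385}{23813}$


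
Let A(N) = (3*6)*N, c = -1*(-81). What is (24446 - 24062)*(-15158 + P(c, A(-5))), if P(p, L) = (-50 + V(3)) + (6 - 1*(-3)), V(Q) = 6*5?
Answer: -5824896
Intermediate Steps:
c = 81
A(N) = 18*N
V(Q) = 30
P(p, L) = -11 (P(p, L) = (-50 + 30) + (6 - 1*(-3)) = -20 + (6 + 3) = -20 + 9 = -11)
(24446 - 24062)*(-15158 + P(c, A(-5))) = (24446 - 24062)*(-15158 - 11) = 384*(-15169) = -5824896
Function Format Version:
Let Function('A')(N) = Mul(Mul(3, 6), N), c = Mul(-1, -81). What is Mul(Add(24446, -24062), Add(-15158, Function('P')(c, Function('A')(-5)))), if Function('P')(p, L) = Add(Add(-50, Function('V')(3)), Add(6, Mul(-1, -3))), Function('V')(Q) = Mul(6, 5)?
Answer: -5824896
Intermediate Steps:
c = 81
Function('A')(N) = Mul(18, N)
Function('V')(Q) = 30
Function('P')(p, L) = -11 (Function('P')(p, L) = Add(Add(-50, 30), Add(6, Mul(-1, -3))) = Add(-20, Add(6, 3)) = Add(-20, 9) = -11)
Mul(Add(24446, -24062), Add(-15158, Function('P')(c, Function('A')(-5)))) = Mul(Add(24446, -24062), Add(-15158, -11)) = Mul(384, -15169) = -5824896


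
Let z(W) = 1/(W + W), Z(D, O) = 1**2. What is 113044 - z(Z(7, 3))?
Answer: 226087/2 ≈ 1.1304e+5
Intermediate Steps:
Z(D, O) = 1
z(W) = 1/(2*W)
113044 - z(Z(7, 3)) = 113044 - 1/(2*1) = 113044 - 1/2 = 226087/2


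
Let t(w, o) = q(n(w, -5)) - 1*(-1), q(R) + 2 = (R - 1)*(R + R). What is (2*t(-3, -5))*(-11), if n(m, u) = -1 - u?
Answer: -506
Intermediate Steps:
q(R) = -2 + 2*R*(-1 + R) (q(R) = -2 + (R - 1)*(R + R) = -2 + (-1 + R)*(2*R) = -2 + 2*R*(-1 + R))
t(w, o) = 23 (t(w, o) = (-2 - 2*(-1 - 1*(-5)) + 2*(-1 - 1*(-5))²) - 1*(-1) = (-2 - 2*(-1 + 5) + 2*(-1 + 5)²) + 1 = (-2 - 2*4 + 2*4²) + 1 = (-2 - 8 + 2*16) + 1 = (-2 - 8 + 32) + 1 = 22 + 1 = 23)
(2*t(-3, -5))*(-11) = (2*23)*(-11) = 46*(-11) = -506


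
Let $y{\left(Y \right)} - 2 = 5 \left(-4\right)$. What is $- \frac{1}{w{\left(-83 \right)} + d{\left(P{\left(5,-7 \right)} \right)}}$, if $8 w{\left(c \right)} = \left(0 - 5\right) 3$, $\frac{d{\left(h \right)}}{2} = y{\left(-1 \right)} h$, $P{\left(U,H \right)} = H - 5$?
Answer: $- \frac{8}{3441} \approx -0.0023249$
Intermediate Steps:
$y{\left(Y \right)} = -18$ ($y{\left(Y \right)} = 2 + 5 \left(-4\right) = 2 - 20 = -18$)
$P{\left(U,H \right)} = -5 + H$ ($P{\left(U,H \right)} = H - 5 = -5 + H$)
$d{\left(h \right)} = - 36 h$ ($d{\left(h \right)} = 2 \left(- 18 h\right) = - 36 h$)
$w{\left(c \right)} = - \frac{15}{8}$ ($w{\left(c \right)} = \frac{\left(0 - 5\right) 3}{8} = \frac{\left(-5\right) 3}{8} = \frac{1}{8} \left(-15\right) = - \frac{15}{8}$)
$- \frac{1}{w{\left(-83 \right)} + d{\left(P{\left(5,-7 \right)} \right)}} = - \frac{1}{- \frac{15}{8} - 36 \left(-5 - 7\right)} = - \frac{1}{- \frac{15}{8} - -432} = - \frac{1}{- \frac{15}{8} + 432} = - \frac{1}{\frac{3441}{8}} = \left(-1\right) \frac{8}{3441} = - \frac{8}{3441}$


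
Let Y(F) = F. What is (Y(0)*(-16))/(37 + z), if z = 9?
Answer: 0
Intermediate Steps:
(Y(0)*(-16))/(37 + z) = (0*(-16))/(37 + 9) = 0/46 = 0*(1/46) = 0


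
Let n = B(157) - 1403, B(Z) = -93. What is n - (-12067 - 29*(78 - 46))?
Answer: 11499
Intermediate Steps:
n = -1496 (n = -93 - 1403 = -1496)
n - (-12067 - 29*(78 - 46)) = -1496 - (-12067 - 29*(78 - 46)) = -1496 - (-12067 - 29*32) = -1496 - (-12067 - 928) = -1496 - 1*(-12995) = -1496 + 12995 = 11499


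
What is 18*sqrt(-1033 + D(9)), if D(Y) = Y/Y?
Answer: 36*I*sqrt(258) ≈ 578.25*I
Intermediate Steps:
D(Y) = 1
18*sqrt(-1033 + D(9)) = 18*sqrt(-1033 + 1) = 18*sqrt(-1032) = 18*(2*I*sqrt(258)) = 36*I*sqrt(258)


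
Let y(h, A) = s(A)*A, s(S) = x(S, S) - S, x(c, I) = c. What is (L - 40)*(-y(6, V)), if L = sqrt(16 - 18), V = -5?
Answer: 0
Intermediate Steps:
s(S) = 0 (s(S) = S - S = 0)
y(h, A) = 0 (y(h, A) = 0*A = 0)
L = I*sqrt(2) (L = sqrt(-2) = I*sqrt(2) ≈ 1.4142*I)
(L - 40)*(-y(6, V)) = (I*sqrt(2) - 40)*(-1*0) = (-40 + I*sqrt(2))*0 = 0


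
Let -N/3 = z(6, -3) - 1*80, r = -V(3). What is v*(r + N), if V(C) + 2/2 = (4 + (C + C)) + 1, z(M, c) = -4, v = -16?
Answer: -3872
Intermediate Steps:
V(C) = 4 + 2*C (V(C) = -1 + ((4 + (C + C)) + 1) = -1 + ((4 + 2*C) + 1) = -1 + (5 + 2*C) = 4 + 2*C)
r = -10 (r = -(4 + 2*3) = -(4 + 6) = -1*10 = -10)
N = 252 (N = -3*(-4 - 1*80) = -3*(-4 - 80) = -3*(-84) = 252)
v*(r + N) = -16*(-10 + 252) = -16*242 = -3872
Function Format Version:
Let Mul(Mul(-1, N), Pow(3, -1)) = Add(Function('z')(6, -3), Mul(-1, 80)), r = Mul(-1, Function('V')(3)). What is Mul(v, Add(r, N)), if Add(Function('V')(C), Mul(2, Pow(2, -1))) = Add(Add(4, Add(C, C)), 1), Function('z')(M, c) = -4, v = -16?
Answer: -3872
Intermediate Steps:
Function('V')(C) = Add(4, Mul(2, C)) (Function('V')(C) = Add(-1, Add(Add(4, Add(C, C)), 1)) = Add(-1, Add(Add(4, Mul(2, C)), 1)) = Add(-1, Add(5, Mul(2, C))) = Add(4, Mul(2, C)))
r = -10 (r = Mul(-1, Add(4, Mul(2, 3))) = Mul(-1, Add(4, 6)) = Mul(-1, 10) = -10)
N = 252 (N = Mul(-3, Add(-4, Mul(-1, 80))) = Mul(-3, Add(-4, -80)) = Mul(-3, -84) = 252)
Mul(v, Add(r, N)) = Mul(-16, Add(-10, 252)) = Mul(-16, 242) = -3872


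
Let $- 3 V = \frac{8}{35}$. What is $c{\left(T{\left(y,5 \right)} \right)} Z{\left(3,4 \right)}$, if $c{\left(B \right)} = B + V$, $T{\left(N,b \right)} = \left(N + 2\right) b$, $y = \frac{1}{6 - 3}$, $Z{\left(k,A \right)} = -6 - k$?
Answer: $- \frac{3651}{35} \approx -104.31$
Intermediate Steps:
$V = - \frac{8}{105}$ ($V = - \frac{8 \cdot \frac{1}{35}}{3} = \left(- \frac{1}{3}\right) \frac{8}{35} = - \frac{8}{105} \approx -0.07619$)
$y = \frac{1}{3} \approx 0.33333$
$T{\left(N,b \right)} = b \left(2 + N\right)$ ($T{\left(N,b \right)} = \left(2 + N\right) b = b \left(2 + N\right)$)
$c{\left(B \right)} = - \frac{8}{105} + B$ ($c{\left(B \right)} = B - \frac{8}{105} = - \frac{8}{105} + B$)
$c{\left(T{\left(y,5 \right)} \right)} Z{\left(3,4 \right)} = \left(- \frac{8}{105} + 5 \left(2 + \frac{1}{3}\right)\right) \left(-6 - 3\right) = \left(- \frac{8}{105} + 5 \cdot \frac{7}{3}\right) \left(-6 - 3\right) = \left(- \frac{8}{105} + \frac{35}{3}\right) \left(-9\right) = \frac{1217}{105} \left(-9\right) = - \frac{3651}{35}$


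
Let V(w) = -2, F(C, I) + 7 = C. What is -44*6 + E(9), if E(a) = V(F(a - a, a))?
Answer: -266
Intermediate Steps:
F(C, I) = -7 + C
E(a) = -2
-44*6 + E(9) = -44*6 - 2 = -264 - 2 = -266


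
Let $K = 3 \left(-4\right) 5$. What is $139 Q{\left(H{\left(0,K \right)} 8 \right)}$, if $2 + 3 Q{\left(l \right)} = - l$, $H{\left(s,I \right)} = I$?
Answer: $\frac{66442}{3} \approx 22147.0$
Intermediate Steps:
$K = -60$ ($K = \left(-12\right) 5 = -60$)
$Q{\left(l \right)} = - \frac{2}{3} - \frac{l}{3}$ ($Q{\left(l \right)} = - \frac{2}{3} + \frac{\left(-1\right) l}{3} = - \frac{2}{3} - \frac{l}{3}$)
$139 Q{\left(H{\left(0,K \right)} 8 \right)} = 139 \left(- \frac{2}{3} - \frac{\left(-60\right) 8}{3}\right) = 139 \left(- \frac{2}{3} - -160\right) = 139 \left(- \frac{2}{3} + 160\right) = 139 \cdot \frac{478}{3} = \frac{66442}{3}$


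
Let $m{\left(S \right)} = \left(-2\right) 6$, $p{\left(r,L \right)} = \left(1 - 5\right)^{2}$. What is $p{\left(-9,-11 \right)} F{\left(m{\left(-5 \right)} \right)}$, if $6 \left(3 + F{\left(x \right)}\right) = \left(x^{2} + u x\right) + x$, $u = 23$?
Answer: $-432$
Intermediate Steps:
$p{\left(r,L \right)} = 16$ ($p{\left(r,L \right)} = \left(-4\right)^{2} = 16$)
$m{\left(S \right)} = -12$
$F{\left(x \right)} = -3 + 4 x + \frac{x^{2}}{6}$ ($F{\left(x \right)} = -3 + \frac{\left(x^{2} + 23 x\right) + x}{6} = -3 + \frac{x^{2} + 24 x}{6} = -3 + \left(4 x + \frac{x^{2}}{6}\right) = -3 + 4 x + \frac{x^{2}}{6}$)
$p{\left(-9,-11 \right)} F{\left(m{\left(-5 \right)} \right)} = 16 \left(-3 + 4 \left(-12\right) + \frac{\left(-12\right)^{2}}{6}\right) = 16 \left(-3 - 48 + \frac{1}{6} \cdot 144\right) = 16 \left(-3 - 48 + 24\right) = 16 \left(-27\right) = -432$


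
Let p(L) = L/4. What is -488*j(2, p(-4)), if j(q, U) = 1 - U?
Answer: -976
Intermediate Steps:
p(L) = L/4 (p(L) = L*(1/4) = L/4)
-488*j(2, p(-4)) = -488*(1 - (-4)/4) = -488*(1 - 1*(-1)) = -488*(1 + 1) = -488*2 = -976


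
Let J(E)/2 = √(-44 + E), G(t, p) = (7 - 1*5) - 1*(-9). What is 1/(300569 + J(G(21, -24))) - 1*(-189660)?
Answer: 17134211353846949/90341723893 - 2*I*√33/90341723893 ≈ 1.8966e+5 - 1.2717e-10*I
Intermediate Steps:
G(t, p) = 11 (G(t, p) = (7 - 5) + 9 = 2 + 9 = 11)
J(E) = 2*√(-44 + E)
1/(300569 + J(G(21, -24))) - 1*(-189660) = 1/(300569 + 2*√(-44 + 11)) - 1*(-189660) = 1/(300569 + 2*√(-33)) + 189660 = 1/(300569 + 2*(I*√33)) + 189660 = 1/(300569 + 2*I*√33) + 189660 = 189660 + 1/(300569 + 2*I*√33)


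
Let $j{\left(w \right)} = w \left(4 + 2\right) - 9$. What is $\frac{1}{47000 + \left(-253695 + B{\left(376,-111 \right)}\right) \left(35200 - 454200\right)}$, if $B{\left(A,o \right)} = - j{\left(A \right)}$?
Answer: $\frac{1}{107239745000} \approx 9.3249 \cdot 10^{-12}$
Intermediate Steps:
$j{\left(w \right)} = -9 + 6 w$ ($j{\left(w \right)} = w 6 - 9 = 6 w - 9 = -9 + 6 w$)
$B{\left(A,o \right)} = 9 - 6 A$ ($B{\left(A,o \right)} = - (-9 + 6 A) = 9 - 6 A$)
$\frac{1}{47000 + \left(-253695 + B{\left(376,-111 \right)}\right) \left(35200 - 454200\right)} = \frac{1}{47000 + \left(-253695 + \left(9 - 2256\right)\right) \left(35200 - 454200\right)} = \frac{1}{47000 + \left(-253695 + \left(9 - 2256\right)\right) \left(-419000\right)} = \frac{1}{47000 + \left(-253695 - 2247\right) \left(-419000\right)} = \frac{1}{47000 - -107239698000} = \frac{1}{47000 + 107239698000} = \frac{1}{107239745000}$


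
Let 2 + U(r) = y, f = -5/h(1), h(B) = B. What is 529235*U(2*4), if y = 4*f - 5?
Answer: -14289345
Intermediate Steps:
f = -5 (f = -5/1 = -5*1 = -5)
y = -25 (y = 4*(-5) - 5 = -20 - 5 = -25)
U(r) = -27 (U(r) = -2 - 25 = -27)
529235*U(2*4) = 529235*(-27) = -14289345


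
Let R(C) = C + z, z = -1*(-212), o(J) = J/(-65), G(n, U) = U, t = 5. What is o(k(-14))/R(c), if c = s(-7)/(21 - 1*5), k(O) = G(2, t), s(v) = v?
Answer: -16/44005 ≈ -0.00036359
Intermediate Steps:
k(O) = 5
o(J) = -J/65 (o(J) = J*(-1/65) = -J/65)
z = 212
c = -7/16 (c = -7/(21 - 1*5) = -7/(21 - 5) = -7/16 ≈ -0.43750)
R(C) = 212 + C (R(C) = C + 212 = 212 + C)
o(k(-14))/R(c) = (-1/65*5)/(212 - 7/16) = -1/(13*3385/16) = -1/13*16/3385 = -16/44005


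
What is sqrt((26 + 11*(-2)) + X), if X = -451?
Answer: I*sqrt(447) ≈ 21.142*I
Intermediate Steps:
sqrt((26 + 11*(-2)) + X) = sqrt((26 + 11*(-2)) - 451) = sqrt((26 - 22) - 451) = sqrt(4 - 451) = sqrt(-447) = I*sqrt(447)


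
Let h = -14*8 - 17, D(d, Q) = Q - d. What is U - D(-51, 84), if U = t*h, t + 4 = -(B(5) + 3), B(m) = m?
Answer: 1413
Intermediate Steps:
t = -12 (t = -4 - (5 + 3) = -4 - 1*8 = -4 - 8 = -12)
h = -129 (h = -112 - 17 = -129)
U = 1548 (U = -12*(-129) = 1548)
U - D(-51, 84) = 1548 - (84 - 1*(-51)) = 1548 - (84 + 51) = 1548 - 1*135 = 1548 - 135 = 1413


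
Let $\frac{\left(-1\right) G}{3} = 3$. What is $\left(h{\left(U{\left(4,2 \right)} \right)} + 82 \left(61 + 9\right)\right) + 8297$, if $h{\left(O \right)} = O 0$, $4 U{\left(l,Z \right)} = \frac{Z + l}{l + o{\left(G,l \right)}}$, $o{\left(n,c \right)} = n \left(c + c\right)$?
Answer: $14037$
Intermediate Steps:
$G = -9$ ($G = \left(-3\right) 3 = -9$)
$o{\left(n,c \right)} = 2 c n$ ($o{\left(n,c \right)} = n 2 c = 2 c n$)
$U{\left(l,Z \right)} = - \frac{Z + l}{68 l}$ ($U{\left(l,Z \right)} = \frac{\left(Z + l\right) \frac{1}{l + 2 l \left(-9\right)}}{4} = \frac{\left(Z + l\right) \frac{1}{l - 18 l}}{4} = \frac{\left(Z + l\right) \frac{1}{\left(-17\right) l}}{4} = \frac{\left(Z + l\right) \left(- \frac{1}{17 l}\right)}{4} = \frac{\left(- \frac{1}{17}\right) \frac{1}{l} \left(Z + l\right)}{4} = - \frac{Z + l}{68 l}$)
$h{\left(O \right)} = 0$
$\left(h{\left(U{\left(4,2 \right)} \right)} + 82 \left(61 + 9\right)\right) + 8297 = \left(0 + 82 \left(61 + 9\right)\right) + 8297 = \left(0 + 82 \cdot 70\right) + 8297 = \left(0 + 5740\right) + 8297 = 5740 + 8297 = 14037$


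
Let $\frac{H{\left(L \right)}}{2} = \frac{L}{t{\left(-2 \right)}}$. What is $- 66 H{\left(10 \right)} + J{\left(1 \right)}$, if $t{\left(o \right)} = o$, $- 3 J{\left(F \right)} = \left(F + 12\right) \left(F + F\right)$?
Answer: $\frac{1954}{3} \approx 651.33$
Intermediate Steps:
$J{\left(F \right)} = - \frac{2 F \left(12 + F\right)}{3}$ ($J{\left(F \right)} = - \frac{\left(F + 12\right) \left(F + F\right)}{3} = - \frac{\left(12 + F\right) 2 F}{3} = - \frac{2 F \left(12 + F\right)}{3}$)
$H{\left(L \right)} = - L$ ($H{\left(L \right)} = 2 \frac{L}{-2} = 2 L \left(- \frac{1}{2}\right) = 2 \left(- \frac{L}{2}\right) = - L$)
$- 66 H{\left(10 \right)} + J{\left(1 \right)} = - 66 \left(\left(-1\right) 10\right) - \frac{2 \left(12 + 1\right)}{3} = \left(-66\right) \left(-10\right) - \frac{2}{3} \cdot 13 = 660 - \frac{26}{3} = \frac{1954}{3}$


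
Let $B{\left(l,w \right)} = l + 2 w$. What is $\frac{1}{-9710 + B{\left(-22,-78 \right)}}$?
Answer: $- \frac{1}{9888} \approx -0.00010113$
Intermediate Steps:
$\frac{1}{-9710 + B{\left(-22,-78 \right)}} = \frac{1}{-9710 + \left(-22 + 2 \left(-78\right)\right)} = \frac{1}{-9710 - 178} = \frac{1}{-9888} = - \frac{1}{9888}$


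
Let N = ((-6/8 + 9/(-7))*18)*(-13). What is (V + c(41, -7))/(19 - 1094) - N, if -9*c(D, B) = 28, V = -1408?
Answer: -2573791/5418 ≈ -475.04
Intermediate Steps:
c(D, B) = -28/9 (c(D, B) = -⅑*28 = -28/9)
N = 6669/14 (N = ((-6*⅛ + 9*(-⅐))*18)*(-13) = ((-¾ - 9/7)*18)*(-13) = -57/28*18*(-13) = -513/14*(-13) = 6669/14 ≈ 476.36)
(V + c(41, -7))/(19 - 1094) - N = (-1408 - 28/9)/(19 - 1094) - 1*6669/14 = -12700/9/(-1075) - 6669/14 = -12700/9*(-1/1075) - 6669/14 = 508/387 - 6669/14 = -2573791/5418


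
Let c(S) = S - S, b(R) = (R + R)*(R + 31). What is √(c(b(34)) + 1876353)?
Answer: √1876353 ≈ 1369.8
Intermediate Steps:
b(R) = 2*R*(31 + R) (b(R) = (2*R)*(31 + R) = 2*R*(31 + R))
c(S) = 0
√(c(b(34)) + 1876353) = √(0 + 1876353) = √1876353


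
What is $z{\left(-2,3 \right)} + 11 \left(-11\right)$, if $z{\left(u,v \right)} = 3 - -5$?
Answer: $-113$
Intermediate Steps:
$z{\left(u,v \right)} = 8$ ($z{\left(u,v \right)} = 3 + 5 = 8$)
$z{\left(-2,3 \right)} + 11 \left(-11\right) = 8 + 11 \left(-11\right) = 8 - 121 = -113$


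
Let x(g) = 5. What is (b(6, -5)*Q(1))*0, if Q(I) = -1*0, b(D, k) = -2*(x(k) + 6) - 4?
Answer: 0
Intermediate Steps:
b(D, k) = -26 (b(D, k) = -2*(5 + 6) - 4 = -2*11 - 4 = -22 - 4 = -26)
Q(I) = 0
(b(6, -5)*Q(1))*0 = -26*0*0 = 0*0 = 0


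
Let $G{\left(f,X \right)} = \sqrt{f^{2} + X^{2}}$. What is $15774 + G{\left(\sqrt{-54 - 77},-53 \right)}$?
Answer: $15774 + \sqrt{2678} \approx 15826.0$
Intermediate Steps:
$G{\left(f,X \right)} = \sqrt{X^{2} + f^{2}}$
$15774 + G{\left(\sqrt{-54 - 77},-53 \right)} = 15774 + \sqrt{\left(-53\right)^{2} + \left(\sqrt{-54 - 77}\right)^{2}} = 15774 + \sqrt{2809 + \left(\sqrt{-131}\right)^{2}} = 15774 + \sqrt{2809 + \left(i \sqrt{131}\right)^{2}} = 15774 + \sqrt{2809 - 131} = 15774 + \sqrt{2678}$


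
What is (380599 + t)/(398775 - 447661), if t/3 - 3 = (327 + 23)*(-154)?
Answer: -109454/24443 ≈ -4.4779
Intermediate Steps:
t = -161691 (t = 9 + 3*((327 + 23)*(-154)) = 9 + 3*(350*(-154)) = 9 + 3*(-53900) = 9 - 161700 = -161691)
(380599 + t)/(398775 - 447661) = (380599 - 161691)/(398775 - 447661) = 218908/(-48886) = 218908*(-1/48886) = -109454/24443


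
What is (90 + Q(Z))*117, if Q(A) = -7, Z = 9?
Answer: 9711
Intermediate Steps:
(90 + Q(Z))*117 = (90 - 7)*117 = 83*117 = 9711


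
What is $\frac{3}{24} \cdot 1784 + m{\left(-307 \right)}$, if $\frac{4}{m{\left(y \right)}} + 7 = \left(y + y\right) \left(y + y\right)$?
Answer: $\frac{84068551}{376989} \approx 223.0$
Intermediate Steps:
$m{\left(y \right)} = \frac{4}{-7 + 4 y^{2}}$ ($m{\left(y \right)} = \frac{4}{-7 + \left(y + y\right) \left(y + y\right)} = \frac{4}{-7 + 2 y 2 y} = \frac{4}{-7 + 4 y^{2}}$)
$\frac{3}{24} \cdot 1784 + m{\left(-307 \right)} = \frac{3}{24} \cdot 1784 + \frac{4}{-7 + 4 \left(-307\right)^{2}} = 3 \cdot \frac{1}{24} \cdot 1784 + \frac{4}{-7 + 4 \cdot 94249} = \frac{1}{8} \cdot 1784 + \frac{4}{-7 + 376996} = 223 + \frac{4}{376989} = \frac{84068551}{376989}$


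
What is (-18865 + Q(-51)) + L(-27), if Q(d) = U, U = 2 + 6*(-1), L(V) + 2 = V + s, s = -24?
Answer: -18922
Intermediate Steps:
L(V) = -26 + V (L(V) = -2 + (V - 24) = -2 + (-24 + V) = -26 + V)
U = -4 (U = 2 - 6 = -4)
Q(d) = -4
(-18865 + Q(-51)) + L(-27) = (-18865 - 4) + (-26 - 27) = -18869 - 53 = -18922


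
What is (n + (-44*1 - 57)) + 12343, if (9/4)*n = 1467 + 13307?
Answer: 169274/9 ≈ 18808.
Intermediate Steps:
n = 59096/9 (n = 4*(1467 + 13307)/9 = (4/9)*14774 = 59096/9 ≈ 6566.2)
(n + (-44*1 - 57)) + 12343 = (59096/9 + (-44*1 - 57)) + 12343 = (59096/9 + (-44 - 57)) + 12343 = (59096/9 - 101) + 12343 = 58187/9 + 12343 = 169274/9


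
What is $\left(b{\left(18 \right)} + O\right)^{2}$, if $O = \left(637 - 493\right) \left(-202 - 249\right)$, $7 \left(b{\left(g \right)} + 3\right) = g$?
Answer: $\frac{206671161321}{49} \approx 4.2178 \cdot 10^{9}$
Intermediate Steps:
$b{\left(g \right)} = -3 + \frac{g}{7}$
$O = -64944$ ($O = 144 \left(-451\right) = -64944$)
$\left(b{\left(18 \right)} + O\right)^{2} = \left(\left(-3 + \frac{1}{7} \cdot 18\right) - 64944\right)^{2} = \left(\left(-3 + \frac{18}{7}\right) - 64944\right)^{2} = \left(- \frac{3}{7} - 64944\right)^{2} = \left(- \frac{454611}{7}\right)^{2} = \frac{206671161321}{49}$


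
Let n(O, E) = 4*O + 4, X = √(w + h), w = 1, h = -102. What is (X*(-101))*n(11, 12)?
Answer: -4848*I*√101 ≈ -48722.0*I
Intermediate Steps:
X = I*√101 (X = √(1 - 102) = √(-101) = I*√101 ≈ 10.05*I)
n(O, E) = 4 + 4*O
(X*(-101))*n(11, 12) = ((I*√101)*(-101))*(4 + 4*11) = (-101*I*√101)*(4 + 44) = -101*I*√101*48 = -4848*I*√101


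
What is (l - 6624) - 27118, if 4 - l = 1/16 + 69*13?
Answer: -554161/16 ≈ -34635.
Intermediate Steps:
l = -14289/16 (l = 4 - (1/16 + 69*13) = 4 - (1*(1/16) + 897) = 4 - (1/16 + 897) = 4 - 1*14353/16 = 4 - 14353/16 = -14289/16 ≈ -893.06)
(l - 6624) - 27118 = (-14289/16 - 6624) - 27118 = -120273/16 - 27118 = -554161/16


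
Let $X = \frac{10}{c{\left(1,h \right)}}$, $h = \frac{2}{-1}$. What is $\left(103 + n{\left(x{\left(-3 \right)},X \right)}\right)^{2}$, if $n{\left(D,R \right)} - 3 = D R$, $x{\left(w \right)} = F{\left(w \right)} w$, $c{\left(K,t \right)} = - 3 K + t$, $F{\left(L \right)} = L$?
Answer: $7744$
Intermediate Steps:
$h = -2$ ($h = 2 \left(-1\right) = -2$)
$c{\left(K,t \right)} = t - 3 K$
$X = -2$ ($X = \frac{10}{-2 - 3} = \frac{10}{-5} = 10 \left(- \frac{1}{5}\right) = -2$)
$x{\left(w \right)} = w^{2}$ ($x{\left(w \right)} = w w = w^{2}$)
$n{\left(D,R \right)} = 3 + D R$
$\left(103 + n{\left(x{\left(-3 \right)},X \right)}\right)^{2} = \left(103 + \left(3 + \left(-3\right)^{2} \left(-2\right)\right)\right)^{2} = \left(103 + \left(3 + 9 \left(-2\right)\right)\right)^{2} = \left(103 + \left(3 - 18\right)\right)^{2} = \left(103 - 15\right)^{2} = 88^{2} = 7744$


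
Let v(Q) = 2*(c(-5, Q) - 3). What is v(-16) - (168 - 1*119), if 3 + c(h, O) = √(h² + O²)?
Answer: -61 + 2*√281 ≈ -27.474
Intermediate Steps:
c(h, O) = -3 + √(O² + h²) (c(h, O) = -3 + √(h² + O²) = -3 + √(O² + h²))
v(Q) = -12 + 2*√(25 + Q²) (v(Q) = 2*((-3 + √(Q² + (-5)²)) - 3) = 2*((-3 + √(Q² + 25)) - 3) = 2*((-3 + √(25 + Q²)) - 3) = 2*(-6 + √(25 + Q²)) = -12 + 2*√(25 + Q²))
v(-16) - (168 - 1*119) = (-12 + 2*√(25 + (-16)²)) - (168 - 1*119) = (-12 + 2*√(25 + 256)) - (168 - 119) = (-12 + 2*√281) - 1*49 = (-12 + 2*√281) - 49 = -61 + 2*√281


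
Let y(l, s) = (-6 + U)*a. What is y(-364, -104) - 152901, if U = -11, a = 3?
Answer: -152952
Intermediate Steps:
y(l, s) = -51 (y(l, s) = (-6 - 11)*3 = -17*3 = -51)
y(-364, -104) - 152901 = -51 - 152901 = -152952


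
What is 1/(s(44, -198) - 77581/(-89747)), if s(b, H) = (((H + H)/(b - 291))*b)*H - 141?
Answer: -3166787/44675614058 ≈ -7.0884e-5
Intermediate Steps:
s(b, H) = -141 + 2*b*H²/(-291 + b) (s(b, H) = (((2*H)/(-291 + b))*b)*H - 141 = ((2*H/(-291 + b))*b)*H - 141 = (2*H*b/(-291 + b))*H - 141 = 2*b*H²/(-291 + b) - 141 = -141 + 2*b*H²/(-291 + b))
1/(s(44, -198) - 77581/(-89747)) = 1/((41031 - 141*44 + 2*44*(-198)²)/(-291 + 44) - 77581/(-89747)) = 1/((41031 - 6204 + 2*44*39204)/(-247) - 77581*(-1/89747)) = 1/(-(41031 - 6204 + 3449952)/247 + 11083/12821) = 1/(-1/247*3484779 + 11083/12821) = 1/(-3484779/247 + 11083/12821) = 1/(-44675614058/3166787) = -3166787/44675614058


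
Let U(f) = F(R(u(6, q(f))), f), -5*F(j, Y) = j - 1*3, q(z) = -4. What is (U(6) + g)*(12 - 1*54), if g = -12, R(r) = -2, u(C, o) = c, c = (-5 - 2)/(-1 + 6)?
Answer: 462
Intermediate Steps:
c = -7/5 ≈ -1.4000
u(C, o) = -7/5
F(j, Y) = ⅗ - j/5 (F(j, Y) = -(j - 1*3)/5 = -(j - 3)/5 = -(-3 + j)/5 = ⅗ - j/5)
U(f) = 1 (U(f) = ⅗ - ⅕*(-2) = ⅗ + ⅖ = 1)
(U(6) + g)*(12 - 1*54) = (1 - 12)*(12 - 1*54) = -11*(12 - 54) = -11*(-42) = 462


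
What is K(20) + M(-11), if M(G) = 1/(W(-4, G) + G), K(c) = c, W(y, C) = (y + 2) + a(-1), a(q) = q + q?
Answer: 299/15 ≈ 19.933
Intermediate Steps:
a(q) = 2*q
W(y, C) = y (W(y, C) = (y + 2) + 2*(-1) = (2 + y) - 2 = y)
M(G) = 1/(-4 + G)
K(20) + M(-11) = 20 + 1/(-4 - 11) = 20 + 1/(-15) = 20 - 1/15 = 299/15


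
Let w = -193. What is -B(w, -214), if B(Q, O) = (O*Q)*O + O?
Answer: 8838842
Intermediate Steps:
B(Q, O) = O + Q*O² (B(Q, O) = Q*O² + O = O + Q*O²)
-B(w, -214) = -(-214)*(1 - 214*(-193)) = -(-214)*(1 + 41302) = -(-214)*41303 = -1*(-8838842) = 8838842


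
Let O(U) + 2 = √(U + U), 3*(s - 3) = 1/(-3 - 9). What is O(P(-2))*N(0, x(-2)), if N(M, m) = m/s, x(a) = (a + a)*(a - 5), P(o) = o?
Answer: -2016/107 + 2016*I/107 ≈ -18.841 + 18.841*I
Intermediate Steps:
s = 107/36 (s = 3 + 1/(3*(-3 - 9)) = 3 + (⅓)/(-12) = 3 + (⅓)*(-1/12) = 3 - 1/36 = 107/36 ≈ 2.9722)
x(a) = 2*a*(-5 + a) (x(a) = (2*a)*(-5 + a) = 2*a*(-5 + a))
O(U) = -2 + √2*√U (O(U) = -2 + √(U + U) = -2 + √(2*U) = -2 + √2*√U)
N(M, m) = 36*m/107 (N(M, m) = m/(107/36) = m*(36/107) = 36*m/107)
O(P(-2))*N(0, x(-2)) = (-2 + √2*√(-2))*(36*(2*(-2)*(-5 - 2))/107) = (-2 + √2*(I*√2))*(36*(2*(-2)*(-7))/107) = (-2 + 2*I)*((36/107)*28) = (-2 + 2*I)*(1008/107) = -2016/107 + 2016*I/107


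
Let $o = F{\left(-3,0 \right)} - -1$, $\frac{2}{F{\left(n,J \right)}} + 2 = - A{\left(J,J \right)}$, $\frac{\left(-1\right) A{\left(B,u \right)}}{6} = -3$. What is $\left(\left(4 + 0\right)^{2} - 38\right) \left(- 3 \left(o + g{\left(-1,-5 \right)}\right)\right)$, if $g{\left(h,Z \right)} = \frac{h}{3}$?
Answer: $\frac{187}{5} \approx 37.4$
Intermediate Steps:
$A{\left(B,u \right)} = 18$ ($A{\left(B,u \right)} = \left(-6\right) \left(-3\right) = 18$)
$F{\left(n,J \right)} = - \frac{1}{10}$ ($F{\left(n,J \right)} = \frac{2}{-2 - 18} = \frac{2}{-20} = 2 \left(- \frac{1}{20}\right) = - \frac{1}{10}$)
$o = \frac{9}{10}$ ($o = - \frac{1}{10} - -1 = - \frac{1}{10} + 1 = \frac{9}{10} \approx 0.9$)
$g{\left(h,Z \right)} = \frac{h}{3}$ ($g{\left(h,Z \right)} = h \frac{1}{3} = \frac{h}{3}$)
$\left(\left(4 + 0\right)^{2} - 38\right) \left(- 3 \left(o + g{\left(-1,-5 \right)}\right)\right) = \left(\left(4 + 0\right)^{2} - 38\right) \left(- 3 \left(\frac{9}{10} + \frac{1}{3} \left(-1\right)\right)\right) = \left(4^{2} - 38\right) \left(- 3 \left(\frac{9}{10} - \frac{1}{3}\right)\right) = \left(16 - 38\right) \left(\left(-3\right) \frac{17}{30}\right) = \left(-22\right) \left(- \frac{17}{10}\right) = \frac{187}{5}$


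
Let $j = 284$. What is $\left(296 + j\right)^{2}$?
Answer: $336400$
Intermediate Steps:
$\left(296 + j\right)^{2} = \left(296 + 284\right)^{2} = 580^{2} = 336400$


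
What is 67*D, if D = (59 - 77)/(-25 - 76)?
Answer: 1206/101 ≈ 11.941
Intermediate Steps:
D = 18/101 (D = -18/(-101) = -18*(-1/101) = 18/101 ≈ 0.17822)
67*D = 67*(18/101) = 1206/101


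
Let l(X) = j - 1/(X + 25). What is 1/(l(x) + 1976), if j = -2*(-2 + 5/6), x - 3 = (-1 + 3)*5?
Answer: 114/225527 ≈ 0.00050548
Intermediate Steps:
x = 13 (x = 3 + (-1 + 3)*5 = 3 + 2*5 = 3 + 10 = 13)
j = 7/3 (j = -2*(-2 + 5*(⅙)) = -2*(-2 + ⅚) = -2*(-7/6) = 7/3 ≈ 2.3333)
l(X) = 7/3 - 1/(25 + X) (l(X) = 7/3 - 1/(X + 25) = 7/3 - 1/(25 + X))
1/(l(x) + 1976) = 1/((172 + 7*13)/(3*(25 + 13)) + 1976) = 1/((⅓)*(172 + 91)/38 + 1976) = 1/((⅓)*(1/38)*263 + 1976) = 1/(263/114 + 1976) = 1/(225527/114) = 114/225527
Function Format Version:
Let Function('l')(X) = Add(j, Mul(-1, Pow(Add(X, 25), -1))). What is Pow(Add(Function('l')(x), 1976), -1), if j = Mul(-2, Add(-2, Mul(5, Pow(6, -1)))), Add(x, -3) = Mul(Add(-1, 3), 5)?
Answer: Rational(114, 225527) ≈ 0.00050548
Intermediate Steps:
x = 13 (x = Add(3, Mul(Add(-1, 3), 5)) = Add(3, Mul(2, 5)) = Add(3, 10) = 13)
j = Rational(7, 3) (j = Mul(-2, Add(-2, Mul(5, Rational(1, 6)))) = Mul(-2, Add(-2, Rational(5, 6))) = Mul(-2, Rational(-7, 6)) = Rational(7, 3) ≈ 2.3333)
Function('l')(X) = Add(Rational(7, 3), Mul(-1, Pow(Add(25, X), -1))) (Function('l')(X) = Add(Rational(7, 3), Mul(-1, Pow(Add(X, 25), -1))) = Add(Rational(7, 3), Mul(-1, Pow(Add(25, X), -1))))
Pow(Add(Function('l')(x), 1976), -1) = Pow(Add(Mul(Rational(1, 3), Pow(Add(25, 13), -1), Add(172, Mul(7, 13))), 1976), -1) = Pow(Add(Mul(Rational(1, 3), Pow(38, -1), Add(172, 91)), 1976), -1) = Pow(Add(Mul(Rational(1, 3), Rational(1, 38), 263), 1976), -1) = Pow(Add(Rational(263, 114), 1976), -1) = Pow(Rational(225527, 114), -1) = Rational(114, 225527)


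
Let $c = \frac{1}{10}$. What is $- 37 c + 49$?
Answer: $\frac{453}{10} \approx 45.3$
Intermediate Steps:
$c = \frac{1}{10} \approx 0.1$
$- 37 c + 49 = \left(-37\right) \frac{1}{10} + 49 = - \frac{37}{10} + 49 = \frac{453}{10}$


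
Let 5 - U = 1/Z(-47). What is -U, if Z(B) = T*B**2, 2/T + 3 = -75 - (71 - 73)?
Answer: -11083/2209 ≈ -5.0172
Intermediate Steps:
T = -1/38 (T = 2/(-3 + (-75 - (71 - 73))) = 2/(-3 + (-75 - 1*(-2))) = 2/(-3 + (-75 + 2)) = 2/(-3 - 73) = 2/(-76) = 2*(-1/76) = -1/38 ≈ -0.026316)
Z(B) = -B**2/38
U = 11083/2209 (U = 5 - 1/((-1/38*(-47)**2)) = 5 - 1/((-1/38*2209)) = 5 - 1/(-2209/38) = 5 - 1*(-38/2209) = 5 + 38/2209 = 11083/2209 ≈ 5.0172)
-U = -1*11083/2209 = -11083/2209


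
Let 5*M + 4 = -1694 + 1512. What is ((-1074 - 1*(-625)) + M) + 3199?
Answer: 13564/5 ≈ 2712.8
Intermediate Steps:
M = -186/5 (M = -⅘ + (-1694 + 1512)/5 = -⅘ + (⅕)*(-182) = -⅘ - 182/5 = -186/5 ≈ -37.200)
((-1074 - 1*(-625)) + M) + 3199 = ((-1074 - 1*(-625)) - 186/5) + 3199 = ((-1074 + 625) - 186/5) + 3199 = (-449 - 186/5) + 3199 = -2431/5 + 3199 = 13564/5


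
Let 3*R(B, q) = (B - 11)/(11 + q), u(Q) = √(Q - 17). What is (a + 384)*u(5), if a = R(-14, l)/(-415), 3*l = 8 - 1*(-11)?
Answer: 1657349*I*√3/2158 ≈ 1330.2*I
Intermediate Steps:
l = 19/3 (l = (8 - 1*(-11))/3 = (8 + 11)/3 = (⅓)*19 = 19/3 ≈ 6.3333)
u(Q) = √(-17 + Q)
R(B, q) = (-11 + B)/(3*(11 + q)) (R(B, q) = ((B - 11)/(11 + q))/3 = ((-11 + B)/(11 + q))/3 = (-11 + B)/(3*(11 + q)))
a = 5/4316 (a = ((-11 - 14)/(3*(11 + 19/3)))/(-415) = ((⅓)*(-25)/(52/3))*(-1/415) = ((⅓)*(3/52)*(-25))*(-1/415) = -25/52*(-1/415) = 5/4316 ≈ 0.0011585)
(a + 384)*u(5) = (5/4316 + 384)*√(-17 + 5) = 1657349*√(-12)/4316 = 1657349*(2*I*√3)/4316 = 1657349*I*√3/2158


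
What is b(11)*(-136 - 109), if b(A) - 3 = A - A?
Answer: -735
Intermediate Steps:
b(A) = 3 (b(A) = 3 + (A - A) = 3 + 0 = 3)
b(11)*(-136 - 109) = 3*(-136 - 109) = 3*(-245) = -735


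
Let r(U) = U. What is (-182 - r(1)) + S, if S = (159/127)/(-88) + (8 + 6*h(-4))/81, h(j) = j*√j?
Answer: -165585319/905256 - 16*I/27 ≈ -182.92 - 0.59259*I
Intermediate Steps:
h(j) = j^(3/2)
S = 76529/905256 - 16*I/27 (S = (159/127)/(-88) + (8 + 6*(-4)^(3/2))/81 = (159*(1/127))*(-1/88) + (8 + 6*(-8*I))*(1/81) = (159/127)*(-1/88) + (8 - 48*I)*(1/81) = -159/11176 + (8/81 - 16*I/27) = 76529/905256 - 16*I/27 ≈ 0.084538 - 0.59259*I)
(-182 - r(1)) + S = (-182 - 1*1) + (76529/905256 - 16*I/27) = (-182 - 1) + (76529/905256 - 16*I/27) = -183 + (76529/905256 - 16*I/27) = -165585319/905256 - 16*I/27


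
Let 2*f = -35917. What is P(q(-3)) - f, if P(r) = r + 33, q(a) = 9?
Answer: 36001/2 ≈ 18001.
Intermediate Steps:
f = -35917/2 (f = (½)*(-35917) = -35917/2 ≈ -17959.)
P(r) = 33 + r
P(q(-3)) - f = (33 + 9) - 1*(-35917/2) = 42 + 35917/2 = 36001/2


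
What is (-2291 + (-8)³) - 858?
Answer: -3661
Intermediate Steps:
(-2291 + (-8)³) - 858 = (-2291 - 512) - 858 = -2803 - 858 = -3661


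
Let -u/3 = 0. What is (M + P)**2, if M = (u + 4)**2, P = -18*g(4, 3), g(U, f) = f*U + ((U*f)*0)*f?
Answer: 40000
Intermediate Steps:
u = 0 (u = -3*0 = 0)
g(U, f) = U*f (g(U, f) = U*f + 0*f = U*f + 0 = U*f)
P = -216 (P = -72*3 = -18*12 = -216)
M = 16 (M = (0 + 4)**2 = 4**2 = 16)
(M + P)**2 = (16 - 216)**2 = (-200)**2 = 40000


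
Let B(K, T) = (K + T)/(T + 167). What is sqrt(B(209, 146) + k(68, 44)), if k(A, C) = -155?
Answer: 4*I*sqrt(942130)/313 ≈ 12.404*I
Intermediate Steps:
B(K, T) = (K + T)/(167 + T)
sqrt(B(209, 146) + k(68, 44)) = sqrt((209 + 146)/(167 + 146) - 155) = sqrt(355/313 - 155) = sqrt(-48160/313) = 4*I*sqrt(942130)/313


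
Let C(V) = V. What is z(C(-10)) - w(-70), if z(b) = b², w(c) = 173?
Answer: -73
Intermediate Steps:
z(C(-10)) - w(-70) = (-10)² - 1*173 = 100 - 173 = -73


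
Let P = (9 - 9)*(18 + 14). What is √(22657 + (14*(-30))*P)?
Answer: √22657 ≈ 150.52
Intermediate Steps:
P = 0 (P = 0*32 = 0)
√(22657 + (14*(-30))*P) = √(22657 + (14*(-30))*0) = √(22657 - 420*0) = √(22657 + 0) = √22657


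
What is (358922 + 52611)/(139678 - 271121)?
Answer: -411533/131443 ≈ -3.1309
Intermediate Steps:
(358922 + 52611)/(139678 - 271121) = 411533/(-131443) = 411533*(-1/131443) = -411533/131443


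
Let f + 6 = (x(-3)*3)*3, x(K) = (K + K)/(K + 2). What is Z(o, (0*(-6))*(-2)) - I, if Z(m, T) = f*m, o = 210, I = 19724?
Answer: -9644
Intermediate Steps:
x(K) = 2*K/(2 + K) (x(K) = (2*K)/(2 + K) = 2*K/(2 + K))
f = 48 (f = -6 + ((2*(-3)/(2 - 3))*3)*3 = -6 + ((2*(-3)/(-1))*3)*3 = -6 + ((2*(-3)*(-1))*3)*3 = -6 + (6*3)*3 = -6 + 18*3 = -6 + 54 = 48)
Z(m, T) = 48*m
Z(o, (0*(-6))*(-2)) - I = 48*210 - 1*19724 = 10080 - 19724 = -9644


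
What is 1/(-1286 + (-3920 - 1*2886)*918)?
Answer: -1/7428456 ≈ -1.3462e-7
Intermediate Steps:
1/(-1286 + (-3920 - 1*2886)*918) = (1/918)/(-1286 + (-3920 - 2886)) = (1/918)/(-1286 - 6806) = (1/918)/(-8092) = -1/8092*1/918 = -1/7428456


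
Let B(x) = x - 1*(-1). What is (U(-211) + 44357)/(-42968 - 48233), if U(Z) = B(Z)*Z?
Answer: -88667/91201 ≈ -0.97222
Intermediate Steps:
B(x) = 1 + x (B(x) = x + 1 = 1 + x)
U(Z) = Z*(1 + Z) (U(Z) = (1 + Z)*Z = Z*(1 + Z))
(U(-211) + 44357)/(-42968 - 48233) = (-211*(1 - 211) + 44357)/(-42968 - 48233) = (-211*(-210) + 44357)/(-91201) = (44310 + 44357)*(-1/91201) = 88667*(-1/91201) = -88667/91201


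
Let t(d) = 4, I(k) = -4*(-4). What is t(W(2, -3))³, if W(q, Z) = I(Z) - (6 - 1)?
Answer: 64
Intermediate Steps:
I(k) = 16
W(q, Z) = 11 (W(q, Z) = 16 - (6 - 1) = 16 - 1*5 = 16 - 5 = 11)
t(W(2, -3))³ = 4³ = 64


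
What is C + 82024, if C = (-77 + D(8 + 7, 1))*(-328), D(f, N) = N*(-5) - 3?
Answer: 109904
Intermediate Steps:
D(f, N) = -3 - 5*N (D(f, N) = -5*N - 3 = -3 - 5*N)
C = 27880 (C = (-77 + (-3 - 5*1))*(-328) = (-77 + (-3 - 5))*(-328) = (-77 - 8)*(-328) = -85*(-328) = 27880)
C + 82024 = 27880 + 82024 = 109904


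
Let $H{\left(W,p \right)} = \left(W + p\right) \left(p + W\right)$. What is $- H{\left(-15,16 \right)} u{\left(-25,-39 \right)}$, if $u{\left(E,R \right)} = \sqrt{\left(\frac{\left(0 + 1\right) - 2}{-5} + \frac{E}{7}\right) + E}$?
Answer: $- \frac{i \sqrt{34755}}{35} \approx - 5.3265 i$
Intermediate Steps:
$u{\left(E,R \right)} = \sqrt{\frac{1}{5} + \frac{8 E}{7}}$ ($u{\left(E,R \right)} = \sqrt{\left(\left(1 - 2\right) \left(- \frac{1}{5}\right) + E \frac{1}{7}\right) + E} = \sqrt{\left(\left(-1\right) \left(- \frac{1}{5}\right) + \frac{E}{7}\right) + E} = \sqrt{\left(\frac{1}{5} + \frac{E}{7}\right) + E} = \sqrt{\frac{1}{5} + \frac{8 E}{7}}$)
$H{\left(W,p \right)} = \left(W + p\right)^{2}$ ($H{\left(W,p \right)} = \left(W + p\right) \left(W + p\right) = \left(W + p\right)^{2}$)
$- H{\left(-15,16 \right)} u{\left(-25,-39 \right)} = - \left(-15 + 16\right)^{2} \frac{\sqrt{245 + 1400 \left(-25\right)}}{35} = - 1^{2} \frac{\sqrt{245 - 35000}}{35} = \left(-1\right) 1 \frac{\sqrt{-34755}}{35} = - \frac{i \sqrt{34755}}{35}$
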